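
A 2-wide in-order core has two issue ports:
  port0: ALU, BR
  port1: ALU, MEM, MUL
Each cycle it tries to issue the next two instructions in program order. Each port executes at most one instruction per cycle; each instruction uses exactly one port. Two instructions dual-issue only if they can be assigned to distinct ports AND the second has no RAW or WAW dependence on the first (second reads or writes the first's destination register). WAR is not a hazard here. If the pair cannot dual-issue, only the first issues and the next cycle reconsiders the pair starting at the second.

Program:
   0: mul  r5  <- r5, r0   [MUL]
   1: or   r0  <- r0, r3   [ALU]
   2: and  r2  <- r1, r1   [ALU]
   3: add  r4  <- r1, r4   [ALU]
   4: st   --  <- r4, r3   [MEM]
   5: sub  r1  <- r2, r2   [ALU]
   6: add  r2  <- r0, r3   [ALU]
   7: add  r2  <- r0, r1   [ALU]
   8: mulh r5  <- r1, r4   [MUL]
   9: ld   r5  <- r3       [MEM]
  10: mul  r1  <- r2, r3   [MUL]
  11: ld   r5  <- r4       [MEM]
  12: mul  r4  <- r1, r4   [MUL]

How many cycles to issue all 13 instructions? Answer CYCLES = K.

CYCLES = 9

#0 head=0: mul.MUL;or.ALU i0,i1 pair
#1 head=2: and.ALU;add.ALU i2,i3 pair
#2 head=4: st.MEM;sub.ALU i4,i5 pair
#3 head=6: add.ALU i6 WAW r2
#4 head=7: add.ALU;mulh.MUL i7,i8 pair
#5 head=9: ld.MEM i9 no-port MEM/MUL
#6 head=10: mul.MUL i10 no-port MUL/MEM
#7 head=11: ld.MEM i11 no-port MEM/MUL
#8 head=12: mul.MUL i12 tail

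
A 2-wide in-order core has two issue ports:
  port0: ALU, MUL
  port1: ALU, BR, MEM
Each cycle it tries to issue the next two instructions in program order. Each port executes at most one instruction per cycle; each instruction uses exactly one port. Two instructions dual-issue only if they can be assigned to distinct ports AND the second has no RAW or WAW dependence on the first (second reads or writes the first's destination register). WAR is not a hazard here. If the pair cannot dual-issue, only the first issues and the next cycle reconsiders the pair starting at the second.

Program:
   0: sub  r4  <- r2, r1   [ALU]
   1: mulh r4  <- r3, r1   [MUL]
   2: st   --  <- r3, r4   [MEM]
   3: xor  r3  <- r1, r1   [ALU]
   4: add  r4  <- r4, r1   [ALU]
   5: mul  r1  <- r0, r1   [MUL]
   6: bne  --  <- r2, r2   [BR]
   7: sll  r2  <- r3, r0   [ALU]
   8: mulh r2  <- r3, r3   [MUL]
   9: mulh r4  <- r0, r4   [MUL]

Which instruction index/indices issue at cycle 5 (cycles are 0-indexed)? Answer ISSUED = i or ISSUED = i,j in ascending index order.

ISSUED = 8

0. sub.ALU @i0  | WAW r4
1. mulh.MUL @i1  | RAW r4
2. st.MEM;xor.ALU @i2&i3  | pair
3. add.ALU;mul.MUL @i4&i5  | pair
4. bne.BR;sll.ALU @i6&i7  | pair
5. mulh.MUL @i8  | no-port MUL/MUL
6. mulh.MUL @i9  | tail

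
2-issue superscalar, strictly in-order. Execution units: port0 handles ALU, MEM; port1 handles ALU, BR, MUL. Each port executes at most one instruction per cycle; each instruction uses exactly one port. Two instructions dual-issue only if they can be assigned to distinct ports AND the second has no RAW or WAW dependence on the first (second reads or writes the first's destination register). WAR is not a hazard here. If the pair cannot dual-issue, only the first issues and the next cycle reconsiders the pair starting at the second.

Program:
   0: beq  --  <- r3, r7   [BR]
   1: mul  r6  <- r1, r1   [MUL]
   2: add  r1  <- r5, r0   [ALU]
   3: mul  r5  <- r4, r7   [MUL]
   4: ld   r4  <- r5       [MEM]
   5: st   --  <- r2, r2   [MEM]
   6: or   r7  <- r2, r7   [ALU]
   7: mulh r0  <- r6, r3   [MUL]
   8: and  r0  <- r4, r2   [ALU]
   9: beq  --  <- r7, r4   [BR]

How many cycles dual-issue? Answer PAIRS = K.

PAIRS = 3

[0] i0  beq.BR  -- no-port BR/MUL
[1] i1+i2  mul.MUL add.ALU  -- dual
[2] i3  mul.MUL  -- RAW r5
[3] i4  ld.MEM  -- no-port MEM/MEM
[4] i5+i6  st.MEM or.ALU  -- dual
[5] i7  mulh.MUL  -- WAW r0
[6] i8+i9  and.ALU beq.BR  -- dual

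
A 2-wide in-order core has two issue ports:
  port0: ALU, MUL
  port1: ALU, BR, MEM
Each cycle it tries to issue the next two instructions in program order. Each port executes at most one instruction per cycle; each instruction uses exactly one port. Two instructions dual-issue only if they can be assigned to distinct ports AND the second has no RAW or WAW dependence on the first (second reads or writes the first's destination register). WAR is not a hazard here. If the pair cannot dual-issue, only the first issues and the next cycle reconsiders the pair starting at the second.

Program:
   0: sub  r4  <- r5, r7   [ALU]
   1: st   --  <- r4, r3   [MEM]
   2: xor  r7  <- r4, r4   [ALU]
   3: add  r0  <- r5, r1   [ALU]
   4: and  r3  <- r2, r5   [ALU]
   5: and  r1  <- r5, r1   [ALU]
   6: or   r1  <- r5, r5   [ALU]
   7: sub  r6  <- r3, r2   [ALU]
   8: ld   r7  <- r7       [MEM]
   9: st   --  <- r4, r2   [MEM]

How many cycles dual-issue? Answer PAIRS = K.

PAIRS = 3

t=0 i0:sub.ALU ; RAW r4
t=1 i1+i2:st.MEM;xor.ALU ; 2-wide
t=2 i3+i4:add.ALU;and.ALU ; 2-wide
t=3 i5:and.ALU ; WAW r1
t=4 i6+i7:or.ALU;sub.ALU ; 2-wide
t=5 i8:ld.MEM ; no-port MEM/MEM
t=6 i9:st.MEM ; tail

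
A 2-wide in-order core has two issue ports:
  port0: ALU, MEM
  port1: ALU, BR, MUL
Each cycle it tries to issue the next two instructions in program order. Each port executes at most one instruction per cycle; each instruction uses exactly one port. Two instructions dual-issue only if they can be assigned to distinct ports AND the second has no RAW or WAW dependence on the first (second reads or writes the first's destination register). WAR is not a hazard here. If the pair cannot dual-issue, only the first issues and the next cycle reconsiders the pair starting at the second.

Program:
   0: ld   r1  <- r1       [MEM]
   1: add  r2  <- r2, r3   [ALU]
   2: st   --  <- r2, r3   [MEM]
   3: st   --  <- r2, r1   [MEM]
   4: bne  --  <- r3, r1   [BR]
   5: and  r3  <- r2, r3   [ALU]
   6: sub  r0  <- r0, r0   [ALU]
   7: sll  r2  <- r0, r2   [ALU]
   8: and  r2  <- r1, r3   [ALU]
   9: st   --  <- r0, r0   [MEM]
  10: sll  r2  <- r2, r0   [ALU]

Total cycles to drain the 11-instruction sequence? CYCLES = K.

CYCLES = 7

[0] i0,i1  ld.MEM;add.ALU  -- dual
[1] i2  st.MEM  -- no-port MEM/MEM
[2] i3,i4  st.MEM;bne.BR  -- dual
[3] i5,i6  and.ALU;sub.ALU  -- dual
[4] i7  sll.ALU  -- WAW r2
[5] i8,i9  and.ALU;st.MEM  -- dual
[6] i10  sll.ALU  -- tail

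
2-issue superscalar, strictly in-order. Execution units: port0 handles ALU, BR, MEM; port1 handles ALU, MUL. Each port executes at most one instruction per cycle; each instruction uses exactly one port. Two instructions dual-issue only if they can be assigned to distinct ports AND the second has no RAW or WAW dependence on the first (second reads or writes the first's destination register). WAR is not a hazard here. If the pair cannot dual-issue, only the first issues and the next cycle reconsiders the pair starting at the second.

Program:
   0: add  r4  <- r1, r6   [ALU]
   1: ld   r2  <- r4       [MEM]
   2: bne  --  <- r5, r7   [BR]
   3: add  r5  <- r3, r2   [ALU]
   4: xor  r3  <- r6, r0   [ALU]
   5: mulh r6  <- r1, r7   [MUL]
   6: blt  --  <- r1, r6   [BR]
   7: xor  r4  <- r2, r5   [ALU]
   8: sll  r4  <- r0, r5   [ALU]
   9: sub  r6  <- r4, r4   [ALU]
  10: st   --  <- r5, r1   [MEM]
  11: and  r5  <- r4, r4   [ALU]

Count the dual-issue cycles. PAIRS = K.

  cy0 -> i0 (add.ALU) RAW r4
  cy1 -> i1 (ld.MEM) no-port MEM/BR
  cy2 -> i2/i3 (bne.BR+add.ALU) pair
  cy3 -> i4/i5 (xor.ALU+mulh.MUL) pair
  cy4 -> i6/i7 (blt.BR+xor.ALU) pair
  cy5 -> i8 (sll.ALU) RAW r4
  cy6 -> i9/i10 (sub.ALU+st.MEM) pair
  cy7 -> i11 (and.ALU) tail

PAIRS = 4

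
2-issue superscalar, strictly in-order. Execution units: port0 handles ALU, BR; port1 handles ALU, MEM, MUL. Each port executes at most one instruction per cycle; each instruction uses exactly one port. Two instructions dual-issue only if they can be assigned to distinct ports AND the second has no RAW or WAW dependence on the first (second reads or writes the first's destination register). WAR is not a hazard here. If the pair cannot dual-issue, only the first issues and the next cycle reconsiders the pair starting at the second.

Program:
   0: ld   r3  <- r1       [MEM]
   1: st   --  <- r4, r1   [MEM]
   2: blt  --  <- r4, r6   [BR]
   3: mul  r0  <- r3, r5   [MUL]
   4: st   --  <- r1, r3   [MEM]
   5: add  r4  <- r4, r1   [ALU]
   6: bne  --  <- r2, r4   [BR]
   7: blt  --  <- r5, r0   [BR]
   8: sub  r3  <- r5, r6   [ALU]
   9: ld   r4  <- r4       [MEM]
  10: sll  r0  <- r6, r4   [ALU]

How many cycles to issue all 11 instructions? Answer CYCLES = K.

CYCLES = 8

  cy0 -> i0 (ld.MEM) no-port MEM/MEM
  cy1 -> i1/i2 (st.MEM+blt.BR) pair
  cy2 -> i3 (mul.MUL) no-port MUL/MEM
  cy3 -> i4/i5 (st.MEM+add.ALU) pair
  cy4 -> i6 (bne.BR) no-port BR/BR
  cy5 -> i7/i8 (blt.BR+sub.ALU) pair
  cy6 -> i9 (ld.MEM) RAW r4
  cy7 -> i10 (sll.ALU) tail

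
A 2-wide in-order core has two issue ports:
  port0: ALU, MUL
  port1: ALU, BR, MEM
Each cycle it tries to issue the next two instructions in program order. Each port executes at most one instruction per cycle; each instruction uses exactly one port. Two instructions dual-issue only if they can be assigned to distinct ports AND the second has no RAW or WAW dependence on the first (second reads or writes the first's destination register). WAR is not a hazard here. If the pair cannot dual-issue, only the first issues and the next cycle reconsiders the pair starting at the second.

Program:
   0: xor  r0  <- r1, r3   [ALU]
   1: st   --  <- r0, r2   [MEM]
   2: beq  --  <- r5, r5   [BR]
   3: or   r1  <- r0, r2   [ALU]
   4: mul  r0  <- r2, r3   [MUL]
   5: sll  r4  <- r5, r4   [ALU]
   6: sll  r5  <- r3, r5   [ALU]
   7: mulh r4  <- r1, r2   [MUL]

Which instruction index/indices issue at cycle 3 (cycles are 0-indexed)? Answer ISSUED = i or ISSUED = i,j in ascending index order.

0. xor.ALU @i0  | RAW r0
1. st.MEM @i1  | no-port MEM/BR
2. beq.BR+or.ALU @i2/i3  | pair
3. mul.MUL+sll.ALU @i4/i5  | pair
4. sll.ALU+mulh.MUL @i6/i7  | pair

ISSUED = 4,5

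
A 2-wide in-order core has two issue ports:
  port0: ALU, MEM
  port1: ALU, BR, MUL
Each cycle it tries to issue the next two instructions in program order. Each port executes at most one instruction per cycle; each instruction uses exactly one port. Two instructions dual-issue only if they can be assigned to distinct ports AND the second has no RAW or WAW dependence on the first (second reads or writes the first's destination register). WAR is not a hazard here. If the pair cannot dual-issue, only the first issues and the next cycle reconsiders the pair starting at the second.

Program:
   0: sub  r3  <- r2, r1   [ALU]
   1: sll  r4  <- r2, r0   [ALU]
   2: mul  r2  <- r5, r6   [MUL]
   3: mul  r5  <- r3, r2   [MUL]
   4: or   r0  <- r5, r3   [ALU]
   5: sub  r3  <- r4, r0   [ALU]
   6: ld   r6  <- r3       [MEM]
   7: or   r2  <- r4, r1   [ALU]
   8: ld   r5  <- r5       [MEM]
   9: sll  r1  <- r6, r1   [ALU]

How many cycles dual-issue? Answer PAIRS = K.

PAIRS = 3

  cy0 -> i0&i1 (sub/sll) 2-wide
  cy1 -> i2 (mul) no-port MUL/MUL
  cy2 -> i3 (mul) RAW r5
  cy3 -> i4 (or) RAW r0
  cy4 -> i5 (sub) RAW r3
  cy5 -> i6&i7 (ld/or) 2-wide
  cy6 -> i8&i9 (ld/sll) 2-wide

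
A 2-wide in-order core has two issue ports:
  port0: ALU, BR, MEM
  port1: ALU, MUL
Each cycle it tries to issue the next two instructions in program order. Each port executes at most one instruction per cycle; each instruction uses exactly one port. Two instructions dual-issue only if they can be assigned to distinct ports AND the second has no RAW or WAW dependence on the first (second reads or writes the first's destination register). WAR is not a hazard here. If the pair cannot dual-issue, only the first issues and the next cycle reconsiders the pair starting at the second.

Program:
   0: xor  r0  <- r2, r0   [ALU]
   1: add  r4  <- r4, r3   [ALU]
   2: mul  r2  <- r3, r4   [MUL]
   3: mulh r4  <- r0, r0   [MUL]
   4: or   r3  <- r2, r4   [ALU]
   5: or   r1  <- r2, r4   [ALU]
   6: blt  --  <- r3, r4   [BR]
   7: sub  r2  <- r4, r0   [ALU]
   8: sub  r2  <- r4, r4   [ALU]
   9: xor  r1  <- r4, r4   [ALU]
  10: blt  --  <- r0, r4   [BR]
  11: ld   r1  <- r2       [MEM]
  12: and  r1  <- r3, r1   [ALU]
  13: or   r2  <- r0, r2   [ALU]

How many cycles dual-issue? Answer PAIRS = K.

#0 head=0: xor.ALU/add.ALU i0/i1 2-wide
#1 head=2: mul.MUL i2 no-port MUL/MUL
#2 head=3: mulh.MUL i3 RAW r4
#3 head=4: or.ALU/or.ALU i4/i5 2-wide
#4 head=6: blt.BR/sub.ALU i6/i7 2-wide
#5 head=8: sub.ALU/xor.ALU i8/i9 2-wide
#6 head=10: blt.BR i10 no-port BR/MEM
#7 head=11: ld.MEM i11 RAW+WAW r1
#8 head=12: and.ALU/or.ALU i12/i13 2-wide

PAIRS = 5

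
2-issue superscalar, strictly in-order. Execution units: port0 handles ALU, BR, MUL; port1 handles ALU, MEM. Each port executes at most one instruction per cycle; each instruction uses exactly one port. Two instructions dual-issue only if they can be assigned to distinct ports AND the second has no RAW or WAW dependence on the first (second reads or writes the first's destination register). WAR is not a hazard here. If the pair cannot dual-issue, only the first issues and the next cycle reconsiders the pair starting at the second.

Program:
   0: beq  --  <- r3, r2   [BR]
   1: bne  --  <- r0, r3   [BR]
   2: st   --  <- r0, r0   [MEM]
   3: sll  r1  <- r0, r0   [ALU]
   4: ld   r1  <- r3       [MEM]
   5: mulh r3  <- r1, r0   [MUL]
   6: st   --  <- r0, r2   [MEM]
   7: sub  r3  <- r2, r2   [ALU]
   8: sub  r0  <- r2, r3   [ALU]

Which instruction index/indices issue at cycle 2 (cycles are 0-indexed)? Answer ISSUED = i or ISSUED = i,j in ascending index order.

#0 head=0: beq i0 no-port BR/BR
#1 head=1: bne;st i1,i2 dual
#2 head=3: sll i3 WAW r1
#3 head=4: ld i4 RAW r1
#4 head=5: mulh;st i5,i6 dual
#5 head=7: sub i7 RAW r3
#6 head=8: sub i8 tail

ISSUED = 3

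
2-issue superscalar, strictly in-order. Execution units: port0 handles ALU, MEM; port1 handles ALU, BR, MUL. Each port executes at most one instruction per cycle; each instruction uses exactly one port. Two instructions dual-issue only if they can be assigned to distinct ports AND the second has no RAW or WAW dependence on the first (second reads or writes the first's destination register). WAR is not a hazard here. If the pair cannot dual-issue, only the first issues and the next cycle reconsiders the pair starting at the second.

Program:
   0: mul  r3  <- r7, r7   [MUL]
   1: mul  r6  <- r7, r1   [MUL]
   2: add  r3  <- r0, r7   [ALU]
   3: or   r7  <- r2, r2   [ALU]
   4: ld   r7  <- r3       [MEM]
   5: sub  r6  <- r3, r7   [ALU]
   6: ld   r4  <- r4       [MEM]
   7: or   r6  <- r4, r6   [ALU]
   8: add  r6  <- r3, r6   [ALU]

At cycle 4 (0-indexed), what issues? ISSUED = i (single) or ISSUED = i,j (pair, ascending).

ISSUED = 5,6

#0 head=0: mul.MUL i0 no-port MUL/MUL
#1 head=1: mul.MUL add.ALU i1+i2 2-wide
#2 head=3: or.ALU i3 WAW r7
#3 head=4: ld.MEM i4 RAW r7
#4 head=5: sub.ALU ld.MEM i5+i6 2-wide
#5 head=7: or.ALU i7 RAW+WAW r6
#6 head=8: add.ALU i8 tail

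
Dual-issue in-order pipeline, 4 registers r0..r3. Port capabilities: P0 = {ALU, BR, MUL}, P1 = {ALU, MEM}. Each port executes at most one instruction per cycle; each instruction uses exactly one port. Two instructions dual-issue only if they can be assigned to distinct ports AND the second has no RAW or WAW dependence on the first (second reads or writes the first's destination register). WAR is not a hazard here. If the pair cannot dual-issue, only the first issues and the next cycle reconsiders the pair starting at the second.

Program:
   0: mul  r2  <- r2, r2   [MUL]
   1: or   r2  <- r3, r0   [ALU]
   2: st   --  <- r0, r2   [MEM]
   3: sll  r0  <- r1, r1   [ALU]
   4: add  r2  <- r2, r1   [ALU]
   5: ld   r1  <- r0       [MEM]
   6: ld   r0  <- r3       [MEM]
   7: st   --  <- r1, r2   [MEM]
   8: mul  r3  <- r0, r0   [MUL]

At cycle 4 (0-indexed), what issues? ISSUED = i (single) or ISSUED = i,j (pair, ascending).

  cy0 -> i0 (mul) WAW r2
  cy1 -> i1 (or) RAW r2
  cy2 -> i2+i3 (st sll) dual
  cy3 -> i4+i5 (add ld) dual
  cy4 -> i6 (ld) no-port MEM/MEM
  cy5 -> i7+i8 (st mul) dual

ISSUED = 6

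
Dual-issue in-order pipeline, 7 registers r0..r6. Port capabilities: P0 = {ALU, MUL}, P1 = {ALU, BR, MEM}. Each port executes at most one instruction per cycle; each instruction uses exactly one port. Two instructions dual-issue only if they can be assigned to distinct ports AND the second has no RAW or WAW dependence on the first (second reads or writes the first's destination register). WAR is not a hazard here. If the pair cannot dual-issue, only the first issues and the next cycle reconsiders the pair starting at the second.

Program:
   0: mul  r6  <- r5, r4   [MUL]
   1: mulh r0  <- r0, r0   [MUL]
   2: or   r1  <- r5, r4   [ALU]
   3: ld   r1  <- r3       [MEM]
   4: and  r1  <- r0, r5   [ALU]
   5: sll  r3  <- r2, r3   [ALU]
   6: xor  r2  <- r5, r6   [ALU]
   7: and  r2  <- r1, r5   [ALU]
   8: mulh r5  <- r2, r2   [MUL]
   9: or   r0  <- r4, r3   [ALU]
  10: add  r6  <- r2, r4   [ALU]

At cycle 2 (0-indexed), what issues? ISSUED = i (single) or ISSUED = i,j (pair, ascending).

[0] i0  mul.MUL  -- no-port MUL/MUL
[1] i1&i2  mulh.MUL or.ALU  -- pair
[2] i3  ld.MEM  -- WAW r1
[3] i4&i5  and.ALU sll.ALU  -- pair
[4] i6  xor.ALU  -- WAW r2
[5] i7  and.ALU  -- RAW r2
[6] i8&i9  mulh.MUL or.ALU  -- pair
[7] i10  add.ALU  -- tail

ISSUED = 3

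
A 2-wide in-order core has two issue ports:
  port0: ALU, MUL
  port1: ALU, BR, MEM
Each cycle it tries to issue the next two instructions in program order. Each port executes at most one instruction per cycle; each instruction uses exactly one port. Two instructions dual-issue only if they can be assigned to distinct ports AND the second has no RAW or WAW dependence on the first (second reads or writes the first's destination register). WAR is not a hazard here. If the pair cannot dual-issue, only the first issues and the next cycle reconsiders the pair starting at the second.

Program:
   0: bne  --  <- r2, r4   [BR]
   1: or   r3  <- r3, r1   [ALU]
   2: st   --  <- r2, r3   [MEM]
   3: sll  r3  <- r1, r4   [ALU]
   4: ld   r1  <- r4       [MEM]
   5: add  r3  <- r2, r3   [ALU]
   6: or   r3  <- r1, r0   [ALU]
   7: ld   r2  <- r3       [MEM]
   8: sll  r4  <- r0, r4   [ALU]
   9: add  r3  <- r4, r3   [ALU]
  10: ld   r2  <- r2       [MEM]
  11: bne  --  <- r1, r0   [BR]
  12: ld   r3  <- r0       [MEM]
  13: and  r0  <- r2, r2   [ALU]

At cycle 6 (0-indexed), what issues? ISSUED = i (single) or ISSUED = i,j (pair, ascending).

ISSUED = 11

t=0 i0+i1:bne;or ; 2-wide
t=1 i2+i3:st;sll ; 2-wide
t=2 i4+i5:ld;add ; 2-wide
t=3 i6:or ; RAW r3
t=4 i7+i8:ld;sll ; 2-wide
t=5 i9+i10:add;ld ; 2-wide
t=6 i11:bne ; no-port BR/MEM
t=7 i12+i13:ld;and ; 2-wide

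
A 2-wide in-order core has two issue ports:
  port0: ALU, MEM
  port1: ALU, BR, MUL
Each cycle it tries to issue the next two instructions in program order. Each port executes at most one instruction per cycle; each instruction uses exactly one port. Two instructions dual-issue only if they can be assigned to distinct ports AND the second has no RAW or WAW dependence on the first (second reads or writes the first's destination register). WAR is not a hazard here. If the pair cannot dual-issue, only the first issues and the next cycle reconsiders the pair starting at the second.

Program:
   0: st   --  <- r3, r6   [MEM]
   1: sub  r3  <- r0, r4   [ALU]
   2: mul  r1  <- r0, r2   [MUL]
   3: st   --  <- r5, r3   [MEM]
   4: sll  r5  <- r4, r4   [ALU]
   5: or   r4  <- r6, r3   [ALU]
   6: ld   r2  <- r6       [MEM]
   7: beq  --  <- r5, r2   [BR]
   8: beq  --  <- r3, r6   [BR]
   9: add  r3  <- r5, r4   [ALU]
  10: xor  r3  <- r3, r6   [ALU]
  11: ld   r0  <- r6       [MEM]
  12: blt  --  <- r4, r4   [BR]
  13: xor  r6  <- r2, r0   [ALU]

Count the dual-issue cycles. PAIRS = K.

t=0 i0/i1:st.MEM;sub.ALU ; 2-wide
t=1 i2/i3:mul.MUL;st.MEM ; 2-wide
t=2 i4/i5:sll.ALU;or.ALU ; 2-wide
t=3 i6:ld.MEM ; RAW r2
t=4 i7:beq.BR ; no-port BR/BR
t=5 i8/i9:beq.BR;add.ALU ; 2-wide
t=6 i10/i11:xor.ALU;ld.MEM ; 2-wide
t=7 i12/i13:blt.BR;xor.ALU ; 2-wide

PAIRS = 6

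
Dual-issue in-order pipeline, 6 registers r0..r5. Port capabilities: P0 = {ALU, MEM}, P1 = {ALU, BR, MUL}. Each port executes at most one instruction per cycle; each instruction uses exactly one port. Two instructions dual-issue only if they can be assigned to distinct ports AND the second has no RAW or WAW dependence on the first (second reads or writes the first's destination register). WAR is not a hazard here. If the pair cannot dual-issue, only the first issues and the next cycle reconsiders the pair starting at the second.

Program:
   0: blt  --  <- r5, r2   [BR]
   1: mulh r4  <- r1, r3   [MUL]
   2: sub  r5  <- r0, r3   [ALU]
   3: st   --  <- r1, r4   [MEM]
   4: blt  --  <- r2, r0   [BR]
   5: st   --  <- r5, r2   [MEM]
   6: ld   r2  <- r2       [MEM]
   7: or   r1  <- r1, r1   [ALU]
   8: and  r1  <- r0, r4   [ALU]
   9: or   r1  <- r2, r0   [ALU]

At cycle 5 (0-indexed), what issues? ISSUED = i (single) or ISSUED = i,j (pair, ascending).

ISSUED = 8

#0 head=0: blt.BR i0 no-port BR/MUL
#1 head=1: mulh.MUL;sub.ALU i1+i2 dual
#2 head=3: st.MEM;blt.BR i3+i4 dual
#3 head=5: st.MEM i5 no-port MEM/MEM
#4 head=6: ld.MEM;or.ALU i6+i7 dual
#5 head=8: and.ALU i8 WAW r1
#6 head=9: or.ALU i9 tail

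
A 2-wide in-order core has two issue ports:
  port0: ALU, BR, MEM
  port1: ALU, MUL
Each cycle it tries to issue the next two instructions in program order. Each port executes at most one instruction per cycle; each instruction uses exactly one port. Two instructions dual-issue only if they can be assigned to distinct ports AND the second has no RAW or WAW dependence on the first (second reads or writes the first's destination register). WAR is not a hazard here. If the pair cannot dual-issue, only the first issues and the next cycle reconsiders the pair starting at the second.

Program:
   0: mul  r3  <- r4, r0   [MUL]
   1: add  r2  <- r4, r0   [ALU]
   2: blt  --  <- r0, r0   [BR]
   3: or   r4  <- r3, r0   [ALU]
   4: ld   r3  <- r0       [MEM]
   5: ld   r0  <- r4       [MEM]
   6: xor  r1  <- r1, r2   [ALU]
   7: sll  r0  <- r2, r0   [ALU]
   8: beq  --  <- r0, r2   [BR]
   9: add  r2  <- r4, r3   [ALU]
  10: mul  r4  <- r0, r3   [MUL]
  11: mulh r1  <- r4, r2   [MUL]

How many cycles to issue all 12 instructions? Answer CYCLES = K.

CYCLES = 8

t=0 i0+i1:mul;add ; dual
t=1 i2+i3:blt;or ; dual
t=2 i4:ld ; no-port MEM/MEM
t=3 i5+i6:ld;xor ; dual
t=4 i7:sll ; RAW r0
t=5 i8+i9:beq;add ; dual
t=6 i10:mul ; no-port MUL/MUL
t=7 i11:mulh ; tail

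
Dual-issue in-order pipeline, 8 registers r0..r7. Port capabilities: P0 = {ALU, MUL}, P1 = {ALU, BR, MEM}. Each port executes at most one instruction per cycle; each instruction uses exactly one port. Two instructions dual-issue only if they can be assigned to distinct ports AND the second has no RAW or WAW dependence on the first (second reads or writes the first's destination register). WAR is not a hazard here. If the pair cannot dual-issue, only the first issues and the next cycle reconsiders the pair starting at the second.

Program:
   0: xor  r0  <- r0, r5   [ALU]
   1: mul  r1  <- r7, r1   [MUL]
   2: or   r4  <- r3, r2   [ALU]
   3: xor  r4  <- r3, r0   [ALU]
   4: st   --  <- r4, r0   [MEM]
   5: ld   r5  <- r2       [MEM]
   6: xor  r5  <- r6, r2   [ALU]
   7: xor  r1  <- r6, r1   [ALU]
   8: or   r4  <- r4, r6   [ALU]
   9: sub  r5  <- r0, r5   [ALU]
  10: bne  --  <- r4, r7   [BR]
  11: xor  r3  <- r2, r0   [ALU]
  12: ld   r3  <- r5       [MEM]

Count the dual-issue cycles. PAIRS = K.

PAIRS = 4

0. xor mul @i0,i1  | 2-wide
1. or @i2  | WAW r4
2. xor @i3  | RAW r4
3. st @i4  | no-port MEM/MEM
4. ld @i5  | WAW r5
5. xor xor @i6,i7  | 2-wide
6. or sub @i8,i9  | 2-wide
7. bne xor @i10,i11  | 2-wide
8. ld @i12  | tail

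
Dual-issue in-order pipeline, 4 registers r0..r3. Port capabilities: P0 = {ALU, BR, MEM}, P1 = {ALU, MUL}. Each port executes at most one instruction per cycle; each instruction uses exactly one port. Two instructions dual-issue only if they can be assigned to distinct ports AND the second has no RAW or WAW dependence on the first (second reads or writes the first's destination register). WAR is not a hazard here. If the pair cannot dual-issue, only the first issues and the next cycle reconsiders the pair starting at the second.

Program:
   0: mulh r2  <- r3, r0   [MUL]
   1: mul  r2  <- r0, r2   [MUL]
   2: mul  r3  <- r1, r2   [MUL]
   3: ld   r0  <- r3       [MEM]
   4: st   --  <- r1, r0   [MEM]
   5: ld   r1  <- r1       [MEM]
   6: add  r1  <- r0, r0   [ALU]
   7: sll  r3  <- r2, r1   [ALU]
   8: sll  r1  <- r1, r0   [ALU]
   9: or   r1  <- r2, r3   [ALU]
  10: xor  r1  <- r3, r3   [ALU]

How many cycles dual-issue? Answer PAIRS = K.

PAIRS = 1

[0] i0  mulh  -- no-port MUL/MUL
[1] i1  mul  -- no-port MUL/MUL
[2] i2  mul  -- RAW r3
[3] i3  ld  -- no-port MEM/MEM
[4] i4  st  -- no-port MEM/MEM
[5] i5  ld  -- WAW r1
[6] i6  add  -- RAW r1
[7] i7&i8  sll;sll  -- dual
[8] i9  or  -- WAW r1
[9] i10  xor  -- tail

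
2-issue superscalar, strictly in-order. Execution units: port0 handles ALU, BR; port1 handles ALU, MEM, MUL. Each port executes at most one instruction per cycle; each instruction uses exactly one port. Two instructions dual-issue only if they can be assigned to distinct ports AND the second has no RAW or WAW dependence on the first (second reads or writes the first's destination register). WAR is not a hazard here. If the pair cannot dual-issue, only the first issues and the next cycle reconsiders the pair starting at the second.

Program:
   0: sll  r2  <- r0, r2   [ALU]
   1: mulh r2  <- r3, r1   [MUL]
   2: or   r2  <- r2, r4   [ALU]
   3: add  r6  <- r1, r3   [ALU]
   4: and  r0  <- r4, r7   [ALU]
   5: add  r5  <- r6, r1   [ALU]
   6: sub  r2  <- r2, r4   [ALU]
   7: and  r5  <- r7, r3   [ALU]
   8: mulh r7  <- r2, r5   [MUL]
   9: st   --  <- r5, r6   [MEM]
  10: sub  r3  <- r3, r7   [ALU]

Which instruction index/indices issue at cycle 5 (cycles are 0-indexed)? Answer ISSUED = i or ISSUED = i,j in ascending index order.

ISSUED = 8

c0: i0 sll  WAW r2
c1: i1 mulh  RAW+WAW r2
c2: i2+i3 or;add  pair
c3: i4+i5 and;add  pair
c4: i6+i7 sub;and  pair
c5: i8 mulh  no-port MUL/MEM
c6: i9+i10 st;sub  pair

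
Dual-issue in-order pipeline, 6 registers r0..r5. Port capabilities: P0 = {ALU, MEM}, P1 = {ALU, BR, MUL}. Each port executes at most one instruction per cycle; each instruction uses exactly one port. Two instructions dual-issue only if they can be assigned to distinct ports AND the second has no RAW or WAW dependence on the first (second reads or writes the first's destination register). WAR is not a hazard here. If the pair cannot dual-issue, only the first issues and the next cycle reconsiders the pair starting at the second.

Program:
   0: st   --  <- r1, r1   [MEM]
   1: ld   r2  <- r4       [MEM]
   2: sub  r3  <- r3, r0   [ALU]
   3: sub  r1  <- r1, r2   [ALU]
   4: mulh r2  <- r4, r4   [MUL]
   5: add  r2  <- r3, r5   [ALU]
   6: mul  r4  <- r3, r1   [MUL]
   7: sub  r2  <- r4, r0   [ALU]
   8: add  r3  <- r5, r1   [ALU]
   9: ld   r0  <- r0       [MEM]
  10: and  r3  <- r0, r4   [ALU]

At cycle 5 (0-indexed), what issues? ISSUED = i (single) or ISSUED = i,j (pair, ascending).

ISSUED = 9

#0 head=0: st.MEM i0 no-port MEM/MEM
#1 head=1: ld.MEM/sub.ALU i1/i2 dual
#2 head=3: sub.ALU/mulh.MUL i3/i4 dual
#3 head=5: add.ALU/mul.MUL i5/i6 dual
#4 head=7: sub.ALU/add.ALU i7/i8 dual
#5 head=9: ld.MEM i9 RAW r0
#6 head=10: and.ALU i10 tail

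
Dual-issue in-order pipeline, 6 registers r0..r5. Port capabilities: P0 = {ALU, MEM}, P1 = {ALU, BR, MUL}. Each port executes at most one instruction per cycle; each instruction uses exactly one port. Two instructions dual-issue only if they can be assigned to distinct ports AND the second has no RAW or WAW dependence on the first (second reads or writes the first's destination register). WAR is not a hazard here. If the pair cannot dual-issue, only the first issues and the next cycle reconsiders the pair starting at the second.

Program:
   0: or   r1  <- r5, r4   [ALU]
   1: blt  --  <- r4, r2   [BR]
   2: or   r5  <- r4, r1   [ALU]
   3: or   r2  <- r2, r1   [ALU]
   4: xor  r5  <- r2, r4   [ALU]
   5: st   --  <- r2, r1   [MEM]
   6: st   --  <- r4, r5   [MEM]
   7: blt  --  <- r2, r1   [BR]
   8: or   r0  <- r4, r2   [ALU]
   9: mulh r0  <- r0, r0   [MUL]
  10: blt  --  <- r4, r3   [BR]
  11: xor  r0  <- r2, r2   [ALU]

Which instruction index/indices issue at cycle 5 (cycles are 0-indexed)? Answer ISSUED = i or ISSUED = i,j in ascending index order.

#0 head=0: or.ALU/blt.BR i0/i1 pair
#1 head=2: or.ALU/or.ALU i2/i3 pair
#2 head=4: xor.ALU/st.MEM i4/i5 pair
#3 head=6: st.MEM/blt.BR i6/i7 pair
#4 head=8: or.ALU i8 RAW+WAW r0
#5 head=9: mulh.MUL i9 no-port MUL/BR
#6 head=10: blt.BR/xor.ALU i10/i11 pair

ISSUED = 9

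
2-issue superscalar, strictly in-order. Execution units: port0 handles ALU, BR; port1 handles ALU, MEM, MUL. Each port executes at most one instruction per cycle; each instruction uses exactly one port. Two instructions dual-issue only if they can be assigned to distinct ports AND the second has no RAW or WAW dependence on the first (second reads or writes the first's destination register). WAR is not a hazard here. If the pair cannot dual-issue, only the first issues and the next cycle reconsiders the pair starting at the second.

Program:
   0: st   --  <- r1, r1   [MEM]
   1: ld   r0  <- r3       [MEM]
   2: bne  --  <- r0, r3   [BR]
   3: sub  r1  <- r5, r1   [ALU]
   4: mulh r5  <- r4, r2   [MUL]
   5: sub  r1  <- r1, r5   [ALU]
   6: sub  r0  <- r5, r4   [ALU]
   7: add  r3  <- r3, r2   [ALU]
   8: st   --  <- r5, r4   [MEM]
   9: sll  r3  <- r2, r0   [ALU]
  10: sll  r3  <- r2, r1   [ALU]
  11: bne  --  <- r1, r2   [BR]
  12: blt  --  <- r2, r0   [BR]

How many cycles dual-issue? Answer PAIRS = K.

  cy0 -> i0 (st.MEM) no-port MEM/MEM
  cy1 -> i1 (ld.MEM) RAW r0
  cy2 -> i2&i3 (bne.BR sub.ALU) pair
  cy3 -> i4 (mulh.MUL) RAW r5
  cy4 -> i5&i6 (sub.ALU sub.ALU) pair
  cy5 -> i7&i8 (add.ALU st.MEM) pair
  cy6 -> i9 (sll.ALU) WAW r3
  cy7 -> i10&i11 (sll.ALU bne.BR) pair
  cy8 -> i12 (blt.BR) tail

PAIRS = 4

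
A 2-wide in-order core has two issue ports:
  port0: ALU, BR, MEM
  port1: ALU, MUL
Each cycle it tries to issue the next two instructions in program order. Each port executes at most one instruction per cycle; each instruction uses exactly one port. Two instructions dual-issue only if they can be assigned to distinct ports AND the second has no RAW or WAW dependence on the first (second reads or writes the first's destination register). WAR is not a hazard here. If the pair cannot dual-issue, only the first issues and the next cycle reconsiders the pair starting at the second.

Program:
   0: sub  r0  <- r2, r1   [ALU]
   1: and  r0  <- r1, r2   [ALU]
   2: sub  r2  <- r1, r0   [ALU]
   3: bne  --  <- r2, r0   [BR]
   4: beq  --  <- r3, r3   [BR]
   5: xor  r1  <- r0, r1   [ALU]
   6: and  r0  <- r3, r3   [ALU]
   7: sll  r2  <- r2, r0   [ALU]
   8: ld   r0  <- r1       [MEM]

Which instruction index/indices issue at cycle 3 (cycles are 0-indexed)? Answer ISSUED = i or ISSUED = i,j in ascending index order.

0. sub.ALU @i0  | WAW r0
1. and.ALU @i1  | RAW r0
2. sub.ALU @i2  | RAW r2
3. bne.BR @i3  | no-port BR/BR
4. beq.BR/xor.ALU @i4+i5  | dual
5. and.ALU @i6  | RAW r0
6. sll.ALU/ld.MEM @i7+i8  | dual

ISSUED = 3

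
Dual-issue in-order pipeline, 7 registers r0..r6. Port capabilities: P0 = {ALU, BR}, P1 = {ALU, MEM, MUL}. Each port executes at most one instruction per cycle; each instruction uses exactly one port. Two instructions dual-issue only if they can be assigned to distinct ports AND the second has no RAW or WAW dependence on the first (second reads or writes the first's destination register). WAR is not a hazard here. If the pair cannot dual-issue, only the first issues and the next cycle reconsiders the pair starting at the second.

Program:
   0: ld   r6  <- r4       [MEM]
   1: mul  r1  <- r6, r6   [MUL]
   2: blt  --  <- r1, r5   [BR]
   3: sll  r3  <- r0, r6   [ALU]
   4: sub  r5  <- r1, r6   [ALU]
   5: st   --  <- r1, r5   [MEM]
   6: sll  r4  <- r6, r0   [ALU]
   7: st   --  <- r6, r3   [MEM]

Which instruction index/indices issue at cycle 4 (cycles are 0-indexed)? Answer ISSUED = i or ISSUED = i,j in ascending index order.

ISSUED = 5,6

0. ld.MEM @i0  | no-port MEM/MUL
1. mul.MUL @i1  | RAW r1
2. blt.BR+sll.ALU @i2/i3  | 2-wide
3. sub.ALU @i4  | RAW r5
4. st.MEM+sll.ALU @i5/i6  | 2-wide
5. st.MEM @i7  | tail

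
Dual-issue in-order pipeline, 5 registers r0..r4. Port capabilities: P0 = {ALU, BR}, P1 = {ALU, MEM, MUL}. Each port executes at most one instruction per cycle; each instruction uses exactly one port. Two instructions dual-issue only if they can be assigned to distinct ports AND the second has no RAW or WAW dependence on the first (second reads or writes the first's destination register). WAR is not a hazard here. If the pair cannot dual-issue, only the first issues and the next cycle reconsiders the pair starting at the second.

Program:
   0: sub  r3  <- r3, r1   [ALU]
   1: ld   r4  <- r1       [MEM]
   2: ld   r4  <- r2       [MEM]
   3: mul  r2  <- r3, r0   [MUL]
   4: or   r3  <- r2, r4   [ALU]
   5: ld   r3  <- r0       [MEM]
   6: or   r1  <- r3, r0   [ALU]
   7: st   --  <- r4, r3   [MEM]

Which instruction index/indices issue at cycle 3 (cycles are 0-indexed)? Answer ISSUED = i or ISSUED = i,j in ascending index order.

ISSUED = 4

[0] i0+i1  sub.ALU+ld.MEM  -- pair
[1] i2  ld.MEM  -- no-port MEM/MUL
[2] i3  mul.MUL  -- RAW r2
[3] i4  or.ALU  -- WAW r3
[4] i5  ld.MEM  -- RAW r3
[5] i6+i7  or.ALU+st.MEM  -- pair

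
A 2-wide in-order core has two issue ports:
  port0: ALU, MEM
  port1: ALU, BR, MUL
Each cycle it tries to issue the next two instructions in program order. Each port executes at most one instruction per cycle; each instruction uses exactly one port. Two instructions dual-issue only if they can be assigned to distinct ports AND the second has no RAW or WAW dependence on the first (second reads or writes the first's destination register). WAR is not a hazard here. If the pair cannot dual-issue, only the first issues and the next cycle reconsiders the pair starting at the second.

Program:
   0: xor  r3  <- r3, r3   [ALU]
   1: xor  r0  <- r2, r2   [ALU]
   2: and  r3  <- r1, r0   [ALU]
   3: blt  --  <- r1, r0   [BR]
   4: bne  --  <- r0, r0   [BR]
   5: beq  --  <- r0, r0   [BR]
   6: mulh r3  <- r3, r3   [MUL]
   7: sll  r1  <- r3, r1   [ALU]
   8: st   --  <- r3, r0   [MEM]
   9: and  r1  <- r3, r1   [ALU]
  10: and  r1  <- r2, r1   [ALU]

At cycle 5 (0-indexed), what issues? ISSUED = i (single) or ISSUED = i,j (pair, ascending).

ISSUED = 7,8

c0: i0,i1 xor.ALU/xor.ALU  pair
c1: i2,i3 and.ALU/blt.BR  pair
c2: i4 bne.BR  no-port BR/BR
c3: i5 beq.BR  no-port BR/MUL
c4: i6 mulh.MUL  RAW r3
c5: i7,i8 sll.ALU/st.MEM  pair
c6: i9 and.ALU  RAW+WAW r1
c7: i10 and.ALU  tail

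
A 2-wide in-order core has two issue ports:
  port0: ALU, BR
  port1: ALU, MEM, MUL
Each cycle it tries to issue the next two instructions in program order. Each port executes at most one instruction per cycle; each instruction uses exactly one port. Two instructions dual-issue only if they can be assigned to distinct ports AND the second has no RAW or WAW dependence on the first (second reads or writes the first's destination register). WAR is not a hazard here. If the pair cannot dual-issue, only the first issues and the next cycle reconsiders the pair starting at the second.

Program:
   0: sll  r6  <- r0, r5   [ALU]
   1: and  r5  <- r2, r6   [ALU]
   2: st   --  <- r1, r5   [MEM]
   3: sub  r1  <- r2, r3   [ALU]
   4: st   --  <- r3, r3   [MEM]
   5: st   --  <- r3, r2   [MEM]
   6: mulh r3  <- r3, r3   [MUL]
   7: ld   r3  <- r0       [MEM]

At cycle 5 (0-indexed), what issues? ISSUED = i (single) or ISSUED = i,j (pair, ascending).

0. sll @i0  | RAW r6
1. and @i1  | RAW r5
2. st;sub @i2/i3  | dual
3. st @i4  | no-port MEM/MEM
4. st @i5  | no-port MEM/MUL
5. mulh @i6  | no-port MUL/MEM
6. ld @i7  | tail

ISSUED = 6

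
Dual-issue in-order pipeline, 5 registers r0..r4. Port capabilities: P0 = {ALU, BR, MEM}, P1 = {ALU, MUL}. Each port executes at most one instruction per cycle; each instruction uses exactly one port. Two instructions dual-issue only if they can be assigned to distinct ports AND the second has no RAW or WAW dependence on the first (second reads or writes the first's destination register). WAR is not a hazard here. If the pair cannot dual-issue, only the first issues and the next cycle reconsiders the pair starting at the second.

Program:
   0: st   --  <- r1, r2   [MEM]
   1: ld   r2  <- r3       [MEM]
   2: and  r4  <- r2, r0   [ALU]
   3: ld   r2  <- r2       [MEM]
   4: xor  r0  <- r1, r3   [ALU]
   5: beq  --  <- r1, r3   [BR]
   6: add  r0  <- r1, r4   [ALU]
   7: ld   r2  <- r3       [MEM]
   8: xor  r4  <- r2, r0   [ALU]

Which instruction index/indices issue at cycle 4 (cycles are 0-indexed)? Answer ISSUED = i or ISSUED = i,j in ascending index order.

ISSUED = 6,7

[0] i0  st  -- no-port MEM/MEM
[1] i1  ld  -- RAW r2
[2] i2,i3  and+ld  -- 2-wide
[3] i4,i5  xor+beq  -- 2-wide
[4] i6,i7  add+ld  -- 2-wide
[5] i8  xor  -- tail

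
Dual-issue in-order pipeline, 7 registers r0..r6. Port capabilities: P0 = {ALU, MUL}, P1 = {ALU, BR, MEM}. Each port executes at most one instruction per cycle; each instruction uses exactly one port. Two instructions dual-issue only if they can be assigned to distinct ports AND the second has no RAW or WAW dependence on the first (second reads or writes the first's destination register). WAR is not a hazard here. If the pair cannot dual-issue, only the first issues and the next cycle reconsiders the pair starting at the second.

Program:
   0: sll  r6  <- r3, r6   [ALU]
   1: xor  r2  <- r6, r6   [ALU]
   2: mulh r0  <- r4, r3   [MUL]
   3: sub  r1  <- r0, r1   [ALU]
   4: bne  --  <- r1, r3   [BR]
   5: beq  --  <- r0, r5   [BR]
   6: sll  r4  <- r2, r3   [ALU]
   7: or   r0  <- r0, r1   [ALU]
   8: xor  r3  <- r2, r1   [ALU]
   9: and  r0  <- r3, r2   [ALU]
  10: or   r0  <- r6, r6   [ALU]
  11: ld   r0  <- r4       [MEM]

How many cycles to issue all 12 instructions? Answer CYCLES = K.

CYCLES = 9

[0] i0  sll.ALU  -- RAW r6
[1] i1/i2  xor.ALU/mulh.MUL  -- pair
[2] i3  sub.ALU  -- RAW r1
[3] i4  bne.BR  -- no-port BR/BR
[4] i5/i6  beq.BR/sll.ALU  -- pair
[5] i7/i8  or.ALU/xor.ALU  -- pair
[6] i9  and.ALU  -- WAW r0
[7] i10  or.ALU  -- WAW r0
[8] i11  ld.MEM  -- tail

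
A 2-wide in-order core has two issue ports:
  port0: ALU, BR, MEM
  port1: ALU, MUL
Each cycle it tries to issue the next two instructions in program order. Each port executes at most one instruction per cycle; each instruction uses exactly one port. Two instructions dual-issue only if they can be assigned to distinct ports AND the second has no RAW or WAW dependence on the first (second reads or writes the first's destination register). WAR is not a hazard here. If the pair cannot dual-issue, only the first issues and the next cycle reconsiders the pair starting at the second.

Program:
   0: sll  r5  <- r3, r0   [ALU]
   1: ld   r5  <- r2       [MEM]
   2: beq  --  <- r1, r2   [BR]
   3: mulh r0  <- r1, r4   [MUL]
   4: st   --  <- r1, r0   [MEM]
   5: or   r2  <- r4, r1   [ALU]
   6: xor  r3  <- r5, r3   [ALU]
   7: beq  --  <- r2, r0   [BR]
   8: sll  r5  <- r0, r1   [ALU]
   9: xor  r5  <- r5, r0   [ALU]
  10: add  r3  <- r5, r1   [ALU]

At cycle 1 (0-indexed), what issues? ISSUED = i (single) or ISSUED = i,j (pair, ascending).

c0: i0 sll.ALU  WAW r5
c1: i1 ld.MEM  no-port MEM/BR
c2: i2&i3 beq.BR+mulh.MUL  2-wide
c3: i4&i5 st.MEM+or.ALU  2-wide
c4: i6&i7 xor.ALU+beq.BR  2-wide
c5: i8 sll.ALU  RAW+WAW r5
c6: i9 xor.ALU  RAW r5
c7: i10 add.ALU  tail

ISSUED = 1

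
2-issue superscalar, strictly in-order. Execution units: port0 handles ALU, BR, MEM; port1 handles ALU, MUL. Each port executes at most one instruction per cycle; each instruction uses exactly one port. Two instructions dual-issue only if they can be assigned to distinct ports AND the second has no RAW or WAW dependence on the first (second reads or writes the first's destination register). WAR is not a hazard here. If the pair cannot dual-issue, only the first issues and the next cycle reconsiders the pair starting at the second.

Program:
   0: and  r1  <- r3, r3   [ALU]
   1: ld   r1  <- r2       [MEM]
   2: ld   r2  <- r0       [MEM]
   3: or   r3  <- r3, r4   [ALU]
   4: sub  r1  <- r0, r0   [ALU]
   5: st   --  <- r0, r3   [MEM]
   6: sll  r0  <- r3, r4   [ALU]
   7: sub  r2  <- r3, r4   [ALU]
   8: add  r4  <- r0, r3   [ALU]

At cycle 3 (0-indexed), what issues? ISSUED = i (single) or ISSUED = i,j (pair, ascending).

ISSUED = 4,5

#0 head=0: and i0 WAW r1
#1 head=1: ld i1 no-port MEM/MEM
#2 head=2: ld/or i2+i3 pair
#3 head=4: sub/st i4+i5 pair
#4 head=6: sll/sub i6+i7 pair
#5 head=8: add i8 tail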